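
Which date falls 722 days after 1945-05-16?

1947-05-08

Count 722 days after May 16, 1945:
Day-of-year of May 16, 1945: 136.
Day-of-year of May 8, 1947: 128.
1945 has 365 days, so 365 − 136 = 229 days remain in 1945.
Full years: 1946: 365. Sum = 365.
Total: 229 + 365 + 128 = 722 days.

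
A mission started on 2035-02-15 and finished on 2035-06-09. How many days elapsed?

114

February 2035: 28 − 15 = 13 days remain (2035 is not a leap year, so February has 28 days).
Then March (31), April (30), May (31): 31 + 30 + 31 = 92 days.
June 1–9, 2035: 9 days.
Total: 13 + 92 + 9 = 114 days.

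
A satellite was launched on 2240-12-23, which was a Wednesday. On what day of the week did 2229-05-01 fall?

Count forward from the earlier date (May 1, 2229) to the later (December 23, 2240):
From May 1, 2229 to May 1, 2240: 11 years, of which 3 contain a Feb 29 — 8×365 + 3×366 = 4018 days.
May 2240: 31 − 1 = 30 days remain.
Then June (30), July (31), August (31), September (30), October (31), November (30): 30 + 31 + 31 + 30 + 31 + 30 = 183 days.
December 1–23, 2240: 23 days.
Residual: 236 days.
Total: 4254 days.
4254 mod 7 = 5, so 5 days before Wednesday is Friday.

Friday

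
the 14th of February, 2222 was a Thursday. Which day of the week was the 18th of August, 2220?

Friday

Count forward from the earlier date (August 18, 2220) to the later (February 14, 2222):
Day-of-year of August 18, 2220: 231.
Day-of-year of February 14, 2222: 45.
2220 has 366 days, so 366 − 231 = 135 days remain in 2220.
Full years: 2221: 365. Sum = 365.
Total: 135 + 365 + 45 = 545 days.
545 mod 7 = 6, so 6 days before Thursday is Friday.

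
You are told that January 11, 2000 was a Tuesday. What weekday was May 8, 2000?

January 2000: 31 − 11 = 20 days remain.
Then February 2000 (29), March (31), April (30): 29 + 31 + 30 = 90 days.
May 1–8, 2000: 8 days.
Total: 20 + 90 + 8 = 118 days.
118 mod 7 = 6, so 6 days after Tuesday is Monday.

Monday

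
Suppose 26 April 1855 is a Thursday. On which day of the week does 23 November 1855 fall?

April 1855: 30 − 26 = 4 days remain.
Then May (31), June (30), July (31), August (31), September (30), October (31): 31 + 30 + 31 + 31 + 30 + 31 = 184 days.
November 1–23, 1855: 23 days.
Total: 4 + 184 + 23 = 211 days.
211 mod 7 = 1, so 1 day after Thursday is Friday.

Friday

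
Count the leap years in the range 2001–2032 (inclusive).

Years divisible by 4 in [2001, 2032]: 2004, 2008, 2012, 2016, 2020, 2024, 2028, 2032.
No century exceptions apply. Count: 8.

8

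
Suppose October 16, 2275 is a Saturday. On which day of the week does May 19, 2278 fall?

Sunday

October 16, 2275 → October 16, 2276: 366 days (2276 is a leap year).
October 16, 2276 → October 16, 2277: 365 days.
October 2277: 31 − 16 = 15 days remain.
Then November (30), December (31), January (31), February 2278 (28), March (31), April (30): 30 + 31 + 31 + 28 + 31 + 30 = 181 days.
May 1–19, 2278: 19 days.
Residual: 215 days.
Total: 946 days.
946 mod 7 = 1, so 1 day after Saturday is Sunday.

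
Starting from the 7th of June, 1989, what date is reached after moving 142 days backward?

the 16th of January, 1989

Count 142 days before June 7, 1989:
January 1989: 31 − 16 = 15 days remain.
Then February 1989 (28), March (31), April (30), May (31): 28 + 31 + 30 + 31 = 120 days.
June 1–7, 1989: 7 days.
Total: 15 + 120 + 7 = 142 days.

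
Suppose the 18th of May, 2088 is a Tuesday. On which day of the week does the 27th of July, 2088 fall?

Tuesday

May 2088: 31 − 18 = 13 days remain.
Then June (30): 30 days.
July 1–27, 2088: 27 days.
Total: 13 + 30 + 27 = 70 days.
70 is a multiple of 7, so the 27th of July, 2088 falls on the same weekday: Tuesday.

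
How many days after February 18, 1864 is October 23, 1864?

February 1864: 29 − 18 = 11 days remain (1864 is a leap year, so February has 29 days).
Then March (31), April (30), May (31), June (30), July (31), August (31), September (30): 31 + 30 + 31 + 30 + 31 + 31 + 30 = 214 days.
October 1–23, 1864: 23 days.
Total: 11 + 214 + 23 = 248 days.

248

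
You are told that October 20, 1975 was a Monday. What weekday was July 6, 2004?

Tuesday

Day-of-year of October 20, 1975: 293.
Day-of-year of July 6, 2004: 188.
1975 has 365 days, so 365 − 293 = 72 days remain in 1975.
Full years 1976–2003: 21 common + 7 leap = 21×365 + 7×366 = 10227 days.
Total: 72 + 10227 + 188 = 10487 days.
10487 mod 7 = 1, so 1 day after Monday is Tuesday.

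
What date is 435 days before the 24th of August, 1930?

the 15th of June, 1929

Count 435 days before August 24, 1930:
Day-of-year of June 15, 1929: 166.
Day-of-year of August 24, 1930: 236.
1929 has 365 days, so 365 − 166 = 199 days remain in 1929.
Total: 199 + 236 = 435 days.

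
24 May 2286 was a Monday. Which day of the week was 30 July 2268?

Thursday

Count forward from the earlier date (July 30, 2268) to the later (May 24, 2286):
Day-of-year of July 30, 2268: 212.
Day-of-year of May 24, 2286: 144.
2268 has 366 days, so 366 − 212 = 154 days remain in 2268.
Full years 2269–2285: 13 common + 4 leap = 13×365 + 4×366 = 6209 days.
Total: 154 + 6209 + 144 = 6507 days.
6507 mod 7 = 4, so 4 days before Monday is Thursday.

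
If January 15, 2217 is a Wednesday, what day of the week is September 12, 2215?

Tuesday

Count forward from the earlier date (September 12, 2215) to the later (January 15, 2217):
September 2215: 30 − 12 = 18 days remain.
Then 15 full months totalling 458 days.
January 1–15, 2217: 15 days.
Total: 18 + 458 + 15 = 491 days.
491 mod 7 = 1, so 1 day before Wednesday is Tuesday.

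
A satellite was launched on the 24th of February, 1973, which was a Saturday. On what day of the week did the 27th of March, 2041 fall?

Wednesday

Day-of-year of February 24, 1973: 55.
Day-of-year of March 27, 2041: 86.
1973 has 365 days, so 365 − 55 = 310 days remain in 1973.
Full years 1974–2040: 50 common + 17 leap = 50×365 + 17×366 = 24472 days.
Total: 310 + 24472 + 86 = 24868 days.
24868 mod 7 = 4, so 4 days after Saturday is Wednesday.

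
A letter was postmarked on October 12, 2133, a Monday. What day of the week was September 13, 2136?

October 12, 2133 → October 12, 2134: 365 days.
October 12, 2134 → October 12, 2135: 365 days.
October 2135: 31 − 12 = 19 days remain.
Then 10 full months totalling 305 days.
September 1–13, 2136: 13 days.
Residual: 337 days.
Total: 1067 days.
1067 mod 7 = 3, so 3 days after Monday is Thursday.

Thursday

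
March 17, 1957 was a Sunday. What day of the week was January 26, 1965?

From March 17, 1957 to March 17, 1964: 7 years, of which 2 contain a Feb 29 — 5×365 + 2×366 = 2557 days.
March 1964: 31 − 17 = 14 days remain.
Then 9 full months totalling 275 days.
January 1–26, 1965: 26 days.
Residual: 315 days.
Total: 2872 days.
2872 mod 7 = 2, so 2 days after Sunday is Tuesday.

Tuesday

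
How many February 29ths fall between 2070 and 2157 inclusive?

Years divisible by 4: 2072, 2076, …, 2156 — 22 in all.
Of these, 2100 is divisible by 100 but not 400, so not leap.
Leap years: 22 − 1 = 21.

21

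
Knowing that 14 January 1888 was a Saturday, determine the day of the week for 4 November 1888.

January 1888: 31 − 14 = 17 days remain.
Then 9 full months totalling 274 days.
November 1–4, 1888: 4 days.
Total: 17 + 274 + 4 = 295 days.
295 mod 7 = 1, so 1 day after Saturday is Sunday.

Sunday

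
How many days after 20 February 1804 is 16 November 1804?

February 1804: 29 − 20 = 9 days remain (1804 is a leap year, so February has 29 days).
Then March (31), April (30), May (31), June (30), July (31), August (31), September (30), October (31): 31 + 30 + 31 + 30 + 31 + 31 + 30 + 31 = 245 days.
November 1–16, 1804: 16 days.
Total: 9 + 245 + 16 = 270 days.

270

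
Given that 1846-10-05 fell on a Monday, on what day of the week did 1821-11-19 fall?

Monday

Count forward from the earlier date (November 19, 1821) to the later (October 5, 1846):
Day-of-year of November 19, 1821: 323.
Day-of-year of October 5, 1846: 278.
1821 has 365 days, so 365 − 323 = 42 days remain in 1821.
Full years 1822–1845: 18 common + 6 leap = 18×365 + 6×366 = 8766 days.
Total: 42 + 8766 + 278 = 9086 days.
9086 is a multiple of 7, so 1821-11-19 falls on the same weekday: Monday.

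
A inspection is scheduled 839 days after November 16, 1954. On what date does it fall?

March 4, 1957

Count 839 days after November 16, 1954:
Day-of-year of November 16, 1954: 320.
Day-of-year of March 4, 1957: 63.
1954 has 365 days, so 365 − 320 = 45 days remain in 1954.
Full years: 1955: 365; 1956: 366. Sum = 731.
Total: 45 + 731 + 63 = 839 days.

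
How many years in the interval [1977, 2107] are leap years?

Years divisible by 4: 1980, 1984, …, 2104 — 32 in all.
Of these, 2100 is divisible by 100 but not 400, so not leap.
2000 is divisible by 400, so still leap.
Leap years: 32 − 1 = 31.

31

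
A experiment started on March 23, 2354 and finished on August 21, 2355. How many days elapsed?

516

March 23, 2354 → March 23, 2355: 365 days.
March 2355: 31 − 23 = 8 days remain.
Then April (30), May (31), June (30), July (31): 30 + 31 + 30 + 31 = 122 days.
August 1–21, 2355: 21 days.
Residual: 151 days.
Total: 516 days.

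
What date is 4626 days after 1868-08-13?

1881-04-13

Count 4626 days after August 13, 1868:
Day-of-year of August 13, 1868: 226.
Day-of-year of April 13, 1881: 103.
1868 has 366 days, so 366 − 226 = 140 days remain in 1868.
Full years 1869–1880: 9 common + 3 leap = 9×365 + 3×366 = 4383 days.
Total: 140 + 4383 + 103 = 4626 days.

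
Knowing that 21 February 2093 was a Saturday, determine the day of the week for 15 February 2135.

Tuesday

From February 21, 2093 to February 21, 2134: 41 years, of which 9 contain a Feb 29 — 32×365 + 9×366 = 14974 days.
(2100 is not a leap year (divisible by 100 but not 400).)
February 2134: 28 − 21 = 7 days remain (2134 is not a leap year, so February has 28 days).
Then 11 full months totalling 337 days.
February 1–15, 2135: 15 days (2135 is not a leap year).
Residual: 359 days.
Total: 15333 days.
15333 mod 7 = 3, so 3 days after Saturday is Tuesday.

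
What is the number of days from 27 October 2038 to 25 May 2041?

October 27, 2038 → October 27, 2039: 365 days.
October 27, 2039 → October 27, 2040: 366 days (2040 is a leap year).
October 2040: 31 − 27 = 4 days remain.
Then November (30), December (31), January (31), February 2041 (28), March (31), April (30): 30 + 31 + 31 + 28 + 31 + 30 = 181 days.
May 1–25, 2041: 25 days.
Residual: 210 days.
Total: 941 days.

941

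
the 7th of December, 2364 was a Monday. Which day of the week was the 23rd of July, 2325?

Thursday

Count forward from the earlier date (July 23, 2325) to the later (December 7, 2364):
Day-of-year of July 23, 2325: 204.
Day-of-year of December 7, 2364: 342.
2325 has 365 days, so 365 − 204 = 161 days remain in 2325.
Full years 2326–2363: 29 common + 9 leap = 29×365 + 9×366 = 13879 days.
Total: 161 + 13879 + 342 = 14382 days.
14382 mod 7 = 4, so 4 days before Monday is Thursday.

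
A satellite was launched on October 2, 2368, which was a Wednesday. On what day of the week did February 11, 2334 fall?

Count forward from the earlier date (February 11, 2334) to the later (October 2, 2368):
Day-of-year of February 11, 2334: 42.
Day-of-year of October 2, 2368: 276.
2334 has 365 days, so 365 − 42 = 323 days remain in 2334.
Full years 2335–2367: 25 common + 8 leap = 25×365 + 8×366 = 12053 days.
Total: 323 + 12053 + 276 = 12652 days.
12652 mod 7 = 3, so 3 days before Wednesday is Sunday.

Sunday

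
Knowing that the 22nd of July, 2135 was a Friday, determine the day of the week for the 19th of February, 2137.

July 2135: 31 − 22 = 9 days remain.
Then 18 full months totalling 550 days.
February 1–19, 2137: 19 days (2137 is not a leap year).
Total: 9 + 550 + 19 = 578 days.
578 mod 7 = 4, so 4 days after Friday is Tuesday.

Tuesday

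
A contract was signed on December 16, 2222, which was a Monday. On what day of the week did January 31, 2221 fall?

Wednesday

Count forward from the earlier date (January 31, 2221) to the later (December 16, 2222):
January 2221: 31 − 31 = 0 days remain.
Then 22 full months totalling 668 days.
December 1–16, 2222: 16 days.
Total: 0 + 668 + 16 = 684 days.
684 mod 7 = 5, so 5 days before Monday is Wednesday.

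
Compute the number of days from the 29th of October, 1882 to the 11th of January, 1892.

From October 29, 1882 to October 29, 1891: 9 years, of which 2 contain a Feb 29 — 7×365 + 2×366 = 3287 days.
October 1891: 31 − 29 = 2 days remain.
Then November (30), December (31): 30 + 31 = 61 days.
January 1–11, 1892: 11 days.
Residual: 74 days.
Total: 3361 days.

3361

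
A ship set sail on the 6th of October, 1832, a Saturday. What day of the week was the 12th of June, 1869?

Day-of-year of October 6, 1832: 280.
Day-of-year of June 12, 1869: 163.
1832 has 366 days, so 366 − 280 = 86 days remain in 1832.
Full years 1833–1868: 27 common + 9 leap = 27×365 + 9×366 = 13149 days.
Total: 86 + 13149 + 163 = 13398 days.
13398 is a multiple of 7, so the 12th of June, 1869 falls on the same weekday: Saturday.

Saturday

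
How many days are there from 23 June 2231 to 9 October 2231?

June 2231: 30 − 23 = 7 days remain.
Then July (31), August (31), September (30): 31 + 31 + 30 = 92 days.
October 1–9, 2231: 9 days.
Total: 7 + 92 + 9 = 108 days.

108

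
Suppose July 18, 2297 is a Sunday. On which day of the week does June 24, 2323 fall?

From July 18, 2297 to July 18, 2322: 25 years, of which 5 contain a Feb 29 — 20×365 + 5×366 = 9130 days.
(2300 is not a leap year (divisible by 100 but not 400).)
July 2322: 31 − 18 = 13 days remain.
Then 10 full months totalling 304 days.
June 1–24, 2323: 24 days.
Residual: 341 days.
Total: 9471 days.
9471 is a multiple of 7, so June 24, 2323 falls on the same weekday: Sunday.

Sunday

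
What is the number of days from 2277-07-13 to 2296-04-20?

Day-of-year of July 13, 2277: 194.
Day-of-year of April 20, 2296: 111.
2277 has 365 days, so 365 − 194 = 171 days remain in 2277.
Full years 2278–2295: 14 common + 4 leap = 14×365 + 4×366 = 6574 days.
Total: 171 + 6574 + 111 = 6856 days.

6856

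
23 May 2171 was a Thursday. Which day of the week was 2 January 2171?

Wednesday

Count forward from the earlier date (January 2, 2171) to the later (May 23, 2171):
January 2171: 31 − 2 = 29 days remain.
Then February 2171 (28), March (31), April (30): 28 + 31 + 30 = 89 days.
May 1–23, 2171: 23 days.
Total: 29 + 89 + 23 = 141 days.
141 mod 7 = 1, so 1 day before Thursday is Wednesday.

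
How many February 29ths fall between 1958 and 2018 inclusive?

Years divisible by 4: 1960, 1964, …, 2016 — 15 in all.
2000 is divisible by 400, so still leap.
No century exceptions apply. Count: 15.

15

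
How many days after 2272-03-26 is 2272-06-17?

March 2272: 31 − 26 = 5 days remain.
Then April (30), May (31): 30 + 31 = 61 days.
June 1–17, 2272: 17 days.
Total: 5 + 61 + 17 = 83 days.

83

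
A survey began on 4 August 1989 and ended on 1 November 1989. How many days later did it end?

August 1989: 31 − 4 = 27 days remain.
Then September (30), October (31): 30 + 31 = 61 days.
November 1, 1989: 1 day.
Total: 27 + 61 + 1 = 89 days.

89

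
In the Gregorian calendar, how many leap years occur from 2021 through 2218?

47

Years divisible by 4: 2024, 2028, …, 2216 — 49 in all.
Of these, 2100, 2200 are divisible by 100 but not 400, so not leap.
Leap years: 49 − 2 = 47.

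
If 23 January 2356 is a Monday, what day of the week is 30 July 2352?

Wednesday

Count forward from the earlier date (July 30, 2352) to the later (January 23, 2356):
July 30, 2352 → July 30, 2353: 365 days.
July 30, 2353 → July 30, 2354: 365 days.
July 30, 2354 → July 30, 2355: 365 days.
July 2355: 31 − 30 = 1 day remains.
Then August (31), September (30), October (31), November (30), December (31): 31 + 30 + 31 + 30 + 31 = 153 days.
January 1–23, 2356: 23 days.
Residual: 177 days.
Total: 1272 days.
1272 mod 7 = 5, so 5 days before Monday is Wednesday.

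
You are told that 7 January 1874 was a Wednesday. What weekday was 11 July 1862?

Count forward from the earlier date (July 11, 1862) to the later (January 7, 1874):
Day-of-year of July 11, 1862: 192.
Day-of-year of January 7, 1874: 7.
1862 has 365 days, so 365 − 192 = 173 days remain in 1862.
Full years 1863–1873: 8 common + 3 leap = 8×365 + 3×366 = 4018 days.
Total: 173 + 4018 + 7 = 4198 days.
4198 mod 7 = 5, so 5 days before Wednesday is Friday.

Friday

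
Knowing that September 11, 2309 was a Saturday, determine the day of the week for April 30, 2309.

Friday

Count forward from the earlier date (April 30, 2309) to the later (September 11, 2309):
April 2309: 30 − 30 = 0 days remain.
Then May (31), June (30), July (31), August (31): 31 + 30 + 31 + 31 = 123 days.
September 1–11, 2309: 11 days.
Total: 0 + 123 + 11 = 134 days.
134 mod 7 = 1, so 1 day before Saturday is Friday.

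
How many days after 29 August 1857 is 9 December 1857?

102

August 1857: 31 − 29 = 2 days remain.
Then September (30), October (31), November (30): 30 + 31 + 30 = 91 days.
December 1–9, 1857: 9 days.
Total: 2 + 91 + 9 = 102 days.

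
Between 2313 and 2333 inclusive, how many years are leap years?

Years divisible by 4 in [2313, 2333]: 2316, 2320, 2324, 2328, 2332.
No century exceptions apply. Count: 5.

5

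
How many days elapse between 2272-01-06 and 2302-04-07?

11048

Day-of-year of January 6, 2272: 6.
Day-of-year of April 7, 2302: 97.
2272 has 366 days, so 366 − 6 = 360 days remain in 2272.
Full years 2273–2301: 23 common + 6 leap = 23×365 + 6×366 = 10591 days.
Total: 360 + 10591 + 97 = 11048 days.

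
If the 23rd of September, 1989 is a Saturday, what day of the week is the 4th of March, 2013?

Monday

From September 23, 1989 to September 23, 2012: 23 years, of which 6 contain a Feb 29 — 17×365 + 6×366 = 8401 days.
(2000 is a leap year (divisible by 400).)
September 2012: 30 − 23 = 7 days remain.
Then October (31), November (30), December (31), January (31), February 2013 (28): 31 + 30 + 31 + 31 + 28 = 151 days.
March 1–4, 2013: 4 days.
Residual: 162 days.
Total: 8563 days.
8563 mod 7 = 2, so 2 days after Saturday is Monday.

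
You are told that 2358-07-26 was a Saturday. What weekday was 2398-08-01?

Saturday

From July 26, 2358 to July 26, 2398: 40 years, of which 10 contain a Feb 29 — 30×365 + 10×366 = 14610 days.
July 2398: 31 − 26 = 5 days remain.
August 1, 2398: 1 day.
Residual: 6 days.
Total: 14616 days.
14616 is a multiple of 7, so 2398-08-01 falls on the same weekday: Saturday.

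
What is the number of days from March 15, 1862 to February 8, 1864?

Day-of-year of March 15, 1862: 74.
Day-of-year of February 8, 1864: 39.
1862 has 365 days, so 365 − 74 = 291 days remain in 1862.
Full years: 1863: 365. Sum = 365.
Total: 291 + 365 + 39 = 695 days.

695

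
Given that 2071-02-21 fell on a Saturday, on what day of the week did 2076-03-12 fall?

Thursday

Day-of-year of February 21, 2071: 52.
Day-of-year of March 12, 2076: 72.
2071 has 365 days, so 365 − 52 = 313 days remain in 2071.
Full years: 2072: 366; 2073: 365; 2074: 365; 2075: 365. Sum = 1461.
Total: 313 + 1461 + 72 = 1846 days.
1846 mod 7 = 5, so 5 days after Saturday is Thursday.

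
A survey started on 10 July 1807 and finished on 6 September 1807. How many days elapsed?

58

July 1807: 31 − 10 = 21 days remain.
Then August (31): 31 days.
September 1–6, 1807: 6 days.
Total: 21 + 31 + 6 = 58 days.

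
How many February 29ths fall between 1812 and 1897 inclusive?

Years divisible by 4: 1812, 1816, …, 1896 — 22 in all.
No century exceptions apply. Count: 22.

22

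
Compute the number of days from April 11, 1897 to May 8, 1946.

From April 11, 1897 to April 11, 1946: 49 years, of which 11 contain a Feb 29 — 38×365 + 11×366 = 17896 days.
(1900 is not a leap year (divisible by 100 but not 400).)
April 1946: 30 − 11 = 19 days remain.
May 1–8, 1946: 8 days.
Residual: 27 days.
Total: 17923 days.

17923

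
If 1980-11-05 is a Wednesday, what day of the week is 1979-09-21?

Count forward from the earlier date (September 21, 1979) to the later (November 5, 1980):
Day-of-year of September 21, 1979: 264.
Day-of-year of November 5, 1980: 310.
1979 has 365 days, so 365 − 264 = 101 days remain in 1979.
Total: 101 + 310 = 411 days.
411 mod 7 = 5, so 5 days before Wednesday is Friday.

Friday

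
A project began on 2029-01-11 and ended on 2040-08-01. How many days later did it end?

From January 11, 2029 to January 11, 2040: 11 years, of which 2 contain a Feb 29 — 9×365 + 2×366 = 4017 days.
January 2040: 31 − 11 = 20 days remain.
Then February 2040 (29), March (31), April (30), May (31), June (30), July (31): 29 + 31 + 30 + 31 + 30 + 31 = 182 days.
August 1, 2040: 1 day.
Residual: 203 days.
Total: 4220 days.

4220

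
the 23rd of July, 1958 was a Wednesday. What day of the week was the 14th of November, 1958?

Friday

July 1958: 31 − 23 = 8 days remain.
Then August (31), September (30), October (31): 31 + 30 + 31 = 92 days.
November 1–14, 1958: 14 days.
Total: 8 + 92 + 14 = 114 days.
114 mod 7 = 2, so 2 days after Wednesday is Friday.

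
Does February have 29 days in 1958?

1958 is not a leap year.

No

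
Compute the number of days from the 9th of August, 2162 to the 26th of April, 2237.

27288

From August 9, 2162 to August 9, 2236: 74 years, of which 18 contain a Feb 29 — 56×365 + 18×366 = 27028 days.
(2200 is not a leap year (divisible by 100 but not 400).)
August 2236: 31 − 9 = 22 days remain.
Then September (30), October (31), November (30), December (31), January (31), February 2237 (28), March (31): 30 + 31 + 30 + 31 + 31 + 28 + 31 = 212 days.
April 1–26, 2237: 26 days.
Residual: 260 days.
Total: 27288 days.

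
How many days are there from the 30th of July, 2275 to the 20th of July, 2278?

July 30, 2275 → July 30, 2276: 366 days (2276 is a leap year).
July 30, 2276 → July 30, 2277: 365 days.
July 2277: 31 − 30 = 1 day remains.
Then 11 full months totalling 334 days.
July 1–20, 2278: 20 days.
Residual: 355 days.
Total: 1086 days.

1086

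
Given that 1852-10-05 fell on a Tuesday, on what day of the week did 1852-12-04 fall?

Saturday

October 1852: 31 − 5 = 26 days remain.
Then November (30): 30 days.
December 1–4, 1852: 4 days.
Total: 26 + 30 + 4 = 60 days.
60 mod 7 = 4, so 4 days after Tuesday is Saturday.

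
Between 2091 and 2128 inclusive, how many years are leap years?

Years divisible by 4 in [2091, 2128]: 2092, 2096, 2100, 2104, 2108, 2112, 2116, 2120, 2124, 2128.
Of these, 2100 is divisible by 100 but not 400, so not leap.
Leap years: 10 − 1 = 9.

9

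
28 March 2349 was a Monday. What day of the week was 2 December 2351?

March 28, 2349 → March 28, 2350: 365 days.
March 28, 2350 → March 28, 2351: 365 days.
March 2351: 31 − 28 = 3 days remain.
Then April (30), May (31), June (30), July (31), August (31), September (30), October (31), November (30): 30 + 31 + 30 + 31 + 31 + 30 + 31 + 30 = 244 days.
December 1–2, 2351: 2 days.
Residual: 249 days.
Total: 979 days.
979 mod 7 = 6, so 6 days after Monday is Sunday.

Sunday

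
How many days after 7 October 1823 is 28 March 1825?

October 1823: 31 − 7 = 24 days remain.
Then 16 full months totalling 486 days.
March 1–28, 1825: 28 days.
Total: 24 + 486 + 28 = 538 days.

538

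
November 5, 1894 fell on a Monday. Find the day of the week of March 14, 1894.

Wednesday

Count forward from the earlier date (March 14, 1894) to the later (November 5, 1894):
March 1894: 31 − 14 = 17 days remain.
Then April (30), May (31), June (30), July (31), August (31), September (30), October (31): 30 + 31 + 30 + 31 + 31 + 30 + 31 = 214 days.
November 1–5, 1894: 5 days.
Total: 17 + 214 + 5 = 236 days.
236 mod 7 = 5, so 5 days before Monday is Wednesday.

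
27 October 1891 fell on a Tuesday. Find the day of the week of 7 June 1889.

Count forward from the earlier date (June 7, 1889) to the later (October 27, 1891):
June 1889: 30 − 7 = 23 days remain.
Then 27 full months totalling 822 days.
October 1–27, 1891: 27 days.
Total: 23 + 822 + 27 = 872 days.
872 mod 7 = 4, so 4 days before Tuesday is Friday.

Friday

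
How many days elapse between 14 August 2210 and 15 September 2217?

2589

Day-of-year of August 14, 2210: 226.
Day-of-year of September 15, 2217: 258.
2210 has 365 days, so 365 − 226 = 139 days remain in 2210.
Full years: 2211: 365; 2212: 366; 2213: 365; 2214: 365; 2215: 365; 2216: 366. Sum = 2192.
Total: 139 + 2192 + 258 = 2589 days.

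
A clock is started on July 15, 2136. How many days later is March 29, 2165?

10484

From July 15, 2136 to July 15, 2164: 28 years, of which 7 contain a Feb 29 — 21×365 + 7×366 = 10227 days.
July 2164: 31 − 15 = 16 days remain.
Then August (31), September (30), October (31), November (30), December (31), January (31), February 2165 (28): 31 + 30 + 31 + 30 + 31 + 31 + 28 = 212 days.
March 1–29, 2165: 29 days.
Residual: 257 days.
Total: 10484 days.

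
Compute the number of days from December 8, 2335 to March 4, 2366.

11044

From December 8, 2335 to December 8, 2365: 30 years, of which 8 contain a Feb 29 — 22×365 + 8×366 = 10958 days.
December 2365: 31 − 8 = 23 days remain.
Then January (31), February 2366 (28): 31 + 28 = 59 days.
March 1–4, 2366: 4 days.
Residual: 86 days.
Total: 11044 days.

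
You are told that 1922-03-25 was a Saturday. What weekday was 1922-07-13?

March 1922: 31 − 25 = 6 days remain.
Then April (30), May (31), June (30): 30 + 31 + 30 = 91 days.
July 1–13, 1922: 13 days.
Total: 6 + 91 + 13 = 110 days.
110 mod 7 = 5, so 5 days after Saturday is Thursday.

Thursday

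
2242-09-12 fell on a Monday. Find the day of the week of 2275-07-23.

Friday

From September 12, 2242 to September 12, 2274: 32 years, of which 8 contain a Feb 29 — 24×365 + 8×366 = 11688 days.
September 2274: 30 − 12 = 18 days remain.
Then 9 full months totalling 273 days.
July 1–23, 2275: 23 days.
Residual: 314 days.
Total: 12002 days.
12002 mod 7 = 4, so 4 days after Monday is Friday.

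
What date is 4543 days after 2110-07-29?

2123-01-05

Count 4543 days after July 29, 2110:
Day-of-year of July 29, 2110: 210.
Day-of-year of January 5, 2123: 5.
2110 has 365 days, so 365 − 210 = 155 days remain in 2110.
Full years 2111–2122: 9 common + 3 leap = 9×365 + 3×366 = 4383 days.
Total: 155 + 4383 + 5 = 4543 days.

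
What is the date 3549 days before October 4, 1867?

January 15, 1858

Count 3549 days before October 4, 1867:
Day-of-year of January 15, 1858: 15.
Day-of-year of October 4, 1867: 277.
1858 has 365 days, so 365 − 15 = 350 days remain in 1858.
Full years 1859–1866: 6 common + 2 leap = 6×365 + 2×366 = 2922 days.
Total: 350 + 2922 + 277 = 3549 days.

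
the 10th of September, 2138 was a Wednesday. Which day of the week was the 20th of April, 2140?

September 10, 2138 → September 10, 2139: 365 days.
September 2139: 30 − 10 = 20 days remain.
Then October (31), November (30), December (31), January (31), February 2140 (29), March (31): 31 + 30 + 31 + 31 + 29 + 31 = 183 days.
April 1–20, 2140: 20 days.
Residual: 223 days.
Total: 588 days.
588 is a multiple of 7, so the 20th of April, 2140 falls on the same weekday: Wednesday.

Wednesday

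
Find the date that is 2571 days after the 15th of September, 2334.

the 29th of September, 2341

Count 2571 days after September 15, 2334:
From September 15, 2334 to September 15, 2341: 7 years, of which 2 contain a Feb 29 — 5×365 + 2×366 = 2557 days.
Within September 2341: 29 − 15 = 14 days.
Total: 2571 days.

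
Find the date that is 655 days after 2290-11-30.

2292-09-15

Count 655 days after November 30, 2290:
Day-of-year of November 30, 2290: 334.
Day-of-year of September 15, 2292: 259.
2290 has 365 days, so 365 − 334 = 31 days remain in 2290.
Full years: 2291: 365. Sum = 365.
Total: 31 + 365 + 259 = 655 days.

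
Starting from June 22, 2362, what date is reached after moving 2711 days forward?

November 23, 2369

Count 2711 days after June 22, 2362:
From June 22, 2362 to June 22, 2369: 7 years, of which 2 contain a Feb 29 — 5×365 + 2×366 = 2557 days.
June 2369: 30 − 22 = 8 days remain.
Then July (31), August (31), September (30), October (31): 31 + 31 + 30 + 31 = 123 days.
November 1–23, 2369: 23 days.
Residual: 154 days.
Total: 2711 days.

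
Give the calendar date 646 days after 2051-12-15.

2053-09-21

Count 646 days after December 15, 2051:
Day-of-year of December 15, 2051: 349.
Day-of-year of September 21, 2053: 264.
2051 has 365 days, so 365 − 349 = 16 days remain in 2051.
Full years: 2052: 366. Sum = 366.
Total: 16 + 366 + 264 = 646 days.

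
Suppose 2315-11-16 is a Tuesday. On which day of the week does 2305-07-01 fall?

Saturday

Count forward from the earlier date (July 1, 2305) to the later (November 16, 2315):
Day-of-year of July 1, 2305: 182.
Day-of-year of November 16, 2315: 320.
2305 has 365 days, so 365 − 182 = 183 days remain in 2305.
Full years 2306–2314: 7 common + 2 leap = 7×365 + 2×366 = 3287 days.
Total: 183 + 3287 + 320 = 3790 days.
3790 mod 7 = 3, so 3 days before Tuesday is Saturday.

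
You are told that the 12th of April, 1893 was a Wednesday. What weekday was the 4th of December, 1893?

April 1893: 30 − 12 = 18 days remain.
Then May (31), June (30), July (31), August (31), September (30), October (31), November (30): 31 + 30 + 31 + 31 + 30 + 31 + 30 = 214 days.
December 1–4, 1893: 4 days.
Total: 18 + 214 + 4 = 236 days.
236 mod 7 = 5, so 5 days after Wednesday is Monday.

Monday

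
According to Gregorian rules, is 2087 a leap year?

2087 is not a leap year.

No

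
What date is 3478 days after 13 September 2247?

22 March 2257

Count 3478 days after September 13, 2247:
From September 13, 2247 to September 13, 2256: 9 years, of which 3 contain a Feb 29 — 6×365 + 3×366 = 3288 days.
September 2256: 30 − 13 = 17 days remain.
Then October (31), November (30), December (31), January (31), February 2257 (28): 31 + 30 + 31 + 31 + 28 = 151 days.
March 1–22, 2257: 22 days.
Residual: 190 days.
Total: 3478 days.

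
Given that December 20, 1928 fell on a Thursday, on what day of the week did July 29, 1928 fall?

Sunday

Count forward from the earlier date (July 29, 1928) to the later (December 20, 1928):
July 1928: 31 − 29 = 2 days remain.
Then August (31), September (30), October (31), November (30): 31 + 30 + 31 + 30 = 122 days.
December 1–20, 1928: 20 days.
Total: 2 + 122 + 20 = 144 days.
144 mod 7 = 4, so 4 days before Thursday is Sunday.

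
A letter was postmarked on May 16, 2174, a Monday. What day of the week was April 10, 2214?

Sunday

From May 16, 2174 to May 16, 2213: 39 years, of which 9 contain a Feb 29 — 30×365 + 9×366 = 14244 days.
(2200 is not a leap year (divisible by 100 but not 400).)
May 2213: 31 − 16 = 15 days remain.
Then 10 full months totalling 304 days.
April 1–10, 2214: 10 days.
Residual: 329 days.
Total: 14573 days.
14573 mod 7 = 6, so 6 days after Monday is Sunday.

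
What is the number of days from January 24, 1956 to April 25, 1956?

January 1956: 31 − 24 = 7 days remain.
Then February 1956 (29), March (31): 29 + 31 = 60 days.
April 1–25, 1956: 25 days.
Total: 7 + 60 + 25 = 92 days.

92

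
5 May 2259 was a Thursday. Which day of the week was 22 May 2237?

Count forward from the earlier date (May 22, 2237) to the later (May 5, 2259):
Day-of-year of May 22, 2237: 142.
Day-of-year of May 5, 2259: 125.
2237 has 365 days, so 365 − 142 = 223 days remain in 2237.
Full years 2238–2258: 16 common + 5 leap = 16×365 + 5×366 = 7670 days.
Total: 223 + 7670 + 125 = 8018 days.
8018 mod 7 = 3, so 3 days before Thursday is Monday.

Monday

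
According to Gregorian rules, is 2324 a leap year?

2324 is a leap year.

Yes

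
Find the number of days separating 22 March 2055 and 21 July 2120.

23862

From March 22, 2055 to March 22, 2120: 65 years, of which 16 contain a Feb 29 — 49×365 + 16×366 = 23741 days.
(2100 is not a leap year (divisible by 100 but not 400).)
March 2120: 31 − 22 = 9 days remain.
Then April (30), May (31), June (30): 30 + 31 + 30 = 91 days.
July 1–21, 2120: 21 days.
Residual: 121 days.
Total: 23862 days.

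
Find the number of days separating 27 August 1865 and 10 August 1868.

August 27, 1865 → August 27, 1866: 365 days.
August 27, 1866 → August 27, 1867: 365 days.
August 1867: 31 − 27 = 4 days remain.
Then 11 full months totalling 335 days.
August 1–10, 1868: 10 days.
Residual: 349 days.
Total: 1079 days.

1079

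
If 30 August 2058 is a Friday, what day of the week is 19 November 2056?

Count forward from the earlier date (November 19, 2056) to the later (August 30, 2058):
Day-of-year of November 19, 2056: 324.
Day-of-year of August 30, 2058: 242.
2056 has 366 days, so 366 − 324 = 42 days remain in 2056.
Full years: 2057: 365. Sum = 365.
Total: 42 + 365 + 242 = 649 days.
649 mod 7 = 5, so 5 days before Friday is Sunday.

Sunday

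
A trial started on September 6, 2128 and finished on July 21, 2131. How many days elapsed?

1048

Day-of-year of September 6, 2128: 250.
Day-of-year of July 21, 2131: 202.
2128 has 366 days, so 366 − 250 = 116 days remain in 2128.
Full years: 2129: 365; 2130: 365. Sum = 730.
Total: 116 + 730 + 202 = 1048 days.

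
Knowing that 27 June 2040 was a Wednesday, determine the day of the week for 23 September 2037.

Count forward from the earlier date (September 23, 2037) to the later (June 27, 2040):
Day-of-year of September 23, 2037: 266.
Day-of-year of June 27, 2040: 179.
2037 has 365 days, so 365 − 266 = 99 days remain in 2037.
Full years: 2038: 365; 2039: 365. Sum = 730.
Total: 99 + 730 + 179 = 1008 days.
1008 is a multiple of 7, so 23 September 2037 falls on the same weekday: Wednesday.

Wednesday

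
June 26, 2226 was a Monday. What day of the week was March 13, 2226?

Monday

Count forward from the earlier date (March 13, 2226) to the later (June 26, 2226):
March 2226: 31 − 13 = 18 days remain.
Then April (30), May (31): 30 + 31 = 61 days.
June 1–26, 2226: 26 days.
Total: 18 + 61 + 26 = 105 days.
105 is a multiple of 7, so March 13, 2226 falls on the same weekday: Monday.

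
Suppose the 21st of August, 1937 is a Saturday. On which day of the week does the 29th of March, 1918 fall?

Count forward from the earlier date (March 29, 1918) to the later (August 21, 1937):
Day-of-year of March 29, 1918: 88.
Day-of-year of August 21, 1937: 233.
1918 has 365 days, so 365 − 88 = 277 days remain in 1918.
Full years 1919–1936: 13 common + 5 leap = 13×365 + 5×366 = 6575 days.
Total: 277 + 6575 + 233 = 7085 days.
7085 mod 7 = 1, so 1 day before Saturday is Friday.

Friday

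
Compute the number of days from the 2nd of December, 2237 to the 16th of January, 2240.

775

December 2, 2237 → December 2, 2238: 365 days.
December 2, 2238 → December 2, 2239: 365 days.
December 2239: 31 − 2 = 29 days remain.
January 1–16, 2240: 16 days.
Residual: 45 days.
Total: 775 days.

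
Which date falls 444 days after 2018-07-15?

2019-10-02

Count 444 days after July 15, 2018:
Day-of-year of July 15, 2018: 196.
Day-of-year of October 2, 2019: 275.
2018 has 365 days, so 365 − 196 = 169 days remain in 2018.
Total: 169 + 275 = 444 days.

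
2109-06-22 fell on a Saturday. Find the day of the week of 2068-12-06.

Thursday

Count forward from the earlier date (December 6, 2068) to the later (June 22, 2109):
Day-of-year of December 6, 2068: 341.
Day-of-year of June 22, 2109: 173.
2068 has 366 days, so 366 − 341 = 25 days remain in 2068.
Full years 2069–2108: 31 common + 9 leap = 31×365 + 9×366 = 14609 days.
Total: 25 + 14609 + 173 = 14807 days.
14807 mod 7 = 2, so 2 days before Saturday is Thursday.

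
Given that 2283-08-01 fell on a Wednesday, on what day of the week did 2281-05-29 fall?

Count forward from the earlier date (May 29, 2281) to the later (August 1, 2283):
May 2281: 31 − 29 = 2 days remain.
Then 26 full months totalling 791 days.
August 1, 2283: 1 day.
Total: 2 + 791 + 1 = 794 days.
794 mod 7 = 3, so 3 days before Wednesday is Sunday.

Sunday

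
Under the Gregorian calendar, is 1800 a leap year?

1800 is not a leap year (divisible by 100 but not 400).

No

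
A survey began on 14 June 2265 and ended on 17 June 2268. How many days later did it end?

June 14, 2265 → June 14, 2266: 365 days.
June 14, 2266 → June 14, 2267: 365 days.
June 14, 2267 → June 14, 2268: 366 days (2268 is a leap year).
Within June 2268: 17 − 14 = 3 days.
Total: 1099 days.

1099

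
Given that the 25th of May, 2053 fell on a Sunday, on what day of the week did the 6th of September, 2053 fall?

Saturday

May 2053: 31 − 25 = 6 days remain.
Then June (30), July (31), August (31): 30 + 31 + 31 = 92 days.
September 1–6, 2053: 6 days.
Total: 6 + 92 + 6 = 104 days.
104 mod 7 = 6, so 6 days after Sunday is Saturday.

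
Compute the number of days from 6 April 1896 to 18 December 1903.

Day-of-year of April 6, 1896: 97.
Day-of-year of December 18, 1903: 352.
1896 has 366 days, so 366 − 97 = 269 days remain in 1896.
Full years: 1897: 365; 1898: 365; 1899: 365; 1900: 365; 1901: 365; 1902: 365. Sum = 2190.
Total: 269 + 2190 + 352 = 2811 days.

2811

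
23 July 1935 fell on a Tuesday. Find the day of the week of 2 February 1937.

Tuesday

Day-of-year of July 23, 1935: 204.
Day-of-year of February 2, 1937: 33.
1935 has 365 days, so 365 − 204 = 161 days remain in 1935.
Full years: 1936: 366. Sum = 366.
Total: 161 + 366 + 33 = 560 days.
560 is a multiple of 7, so 2 February 1937 falls on the same weekday: Tuesday.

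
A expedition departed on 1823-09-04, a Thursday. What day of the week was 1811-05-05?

Sunday

Count forward from the earlier date (May 5, 1811) to the later (September 4, 1823):
Day-of-year of May 5, 1811: 125.
Day-of-year of September 4, 1823: 247.
1811 has 365 days, so 365 − 125 = 240 days remain in 1811.
Full years 1812–1822: 8 common + 3 leap = 8×365 + 3×366 = 4018 days.
Total: 240 + 4018 + 247 = 4505 days.
4505 mod 7 = 4, so 4 days before Thursday is Sunday.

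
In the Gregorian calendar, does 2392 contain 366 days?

2392 is a leap year.

Yes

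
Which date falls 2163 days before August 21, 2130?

September 18, 2124

Count 2163 days before August 21, 2130:
September 18, 2124 → September 18, 2125: 365 days.
September 18, 2125 → September 18, 2126: 365 days.
September 18, 2126 → September 18, 2127: 365 days.
September 18, 2127 → September 18, 2128: 366 days (2128 is a leap year).
September 18, 2128 → September 18, 2129: 365 days.
September 2129: 30 − 18 = 12 days remain.
Then 10 full months totalling 304 days.
August 1–21, 2130: 21 days.
Residual: 337 days.
Total: 2163 days.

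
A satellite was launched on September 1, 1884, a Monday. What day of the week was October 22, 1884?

September 1884: 30 − 1 = 29 days remain.
October 1–22, 1884: 22 days.
Total: 29 + 22 = 51 days.
51 mod 7 = 2, so 2 days after Monday is Wednesday.

Wednesday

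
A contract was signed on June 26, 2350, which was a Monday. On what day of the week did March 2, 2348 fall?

Count forward from the earlier date (March 2, 2348) to the later (June 26, 2350):
March 2, 2348 → March 2, 2349: 365 days.
March 2, 2349 → March 2, 2350: 365 days.
March 2350: 31 − 2 = 29 days remain.
Then April (30), May (31): 30 + 31 = 61 days.
June 1–26, 2350: 26 days.
Residual: 116 days.
Total: 846 days.
846 mod 7 = 6, so 6 days before Monday is Tuesday.

Tuesday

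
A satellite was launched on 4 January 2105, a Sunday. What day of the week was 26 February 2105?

January 2105: 31 − 4 = 27 days remain.
February 1–26, 2105: 26 days (2105 is not a leap year).
Total: 27 + 26 = 53 days.
53 mod 7 = 4, so 4 days after Sunday is Thursday.

Thursday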